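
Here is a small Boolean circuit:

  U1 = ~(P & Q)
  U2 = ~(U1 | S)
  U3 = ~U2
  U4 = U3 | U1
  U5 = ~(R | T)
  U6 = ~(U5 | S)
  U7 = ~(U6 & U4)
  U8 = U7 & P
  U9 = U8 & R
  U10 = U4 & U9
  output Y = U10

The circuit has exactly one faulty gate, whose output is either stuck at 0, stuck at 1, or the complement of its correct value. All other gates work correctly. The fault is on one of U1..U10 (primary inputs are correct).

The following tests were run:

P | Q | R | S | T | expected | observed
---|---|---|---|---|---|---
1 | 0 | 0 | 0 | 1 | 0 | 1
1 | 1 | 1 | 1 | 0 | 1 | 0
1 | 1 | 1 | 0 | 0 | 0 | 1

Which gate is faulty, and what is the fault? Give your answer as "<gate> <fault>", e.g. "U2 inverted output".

Fault-free values for test 1 (P=1, Q=0, R=0, S=0, T=1): U1=1, U2=0, U3=1, U4=1, U5=0, U6=1, U7=0, U8=0, U9=0, U10=0, giving Y=0. Observed 1.
Test 1: faults giving observed 1 are {U9 stuck-at-1, U9 inverted output, U10 stuck-at-1, U10 inverted output}.
Test 2 (P=1, Q=1, R=1, S=1, T=0): fault-free U1=0, U2=0, U3=1, U4=1, U5=0, U6=0, U7=1, U8=1, U9=1, U10=1 → 1; observed 0. Eliminates U9 stuck-at-1, U10 stuck-at-1.
Test 3 (P=1, Q=1, R=1, S=0, T=0): fault-free U1=0, U2=1, U3=0, U4=0, U5=0, U6=1, U7=1, U8=1, U9=1, U10=0 → 0; observed 1. Eliminates U9 inverted output.
Only U10 inverted output is consistent with every test.

U10 inverted output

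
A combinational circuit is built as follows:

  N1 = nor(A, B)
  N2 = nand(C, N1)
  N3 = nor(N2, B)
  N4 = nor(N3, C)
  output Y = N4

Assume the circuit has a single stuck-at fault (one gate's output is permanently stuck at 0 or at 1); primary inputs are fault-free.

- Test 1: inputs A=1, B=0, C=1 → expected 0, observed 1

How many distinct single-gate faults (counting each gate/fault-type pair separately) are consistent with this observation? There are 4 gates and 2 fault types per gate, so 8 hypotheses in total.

Fault-free: N1=0, N2=1, N3=0, N4=0 → 0. Observed 1.
  N1 stuck-at-0: output 0 ✗
  N1 stuck-at-1: output 0 ✗
  N2 stuck-at-0: output 0 ✗
  N2 stuck-at-1: output 0 ✗
  N3 stuck-at-0: output 0 ✗
  N3 stuck-at-1: output 0 ✗
  N4 stuck-at-0: output 0 ✗
  N4 stuck-at-1: output 1 ✓
Consistent faults: {N4 stuck-at-1} — 1 in all.

1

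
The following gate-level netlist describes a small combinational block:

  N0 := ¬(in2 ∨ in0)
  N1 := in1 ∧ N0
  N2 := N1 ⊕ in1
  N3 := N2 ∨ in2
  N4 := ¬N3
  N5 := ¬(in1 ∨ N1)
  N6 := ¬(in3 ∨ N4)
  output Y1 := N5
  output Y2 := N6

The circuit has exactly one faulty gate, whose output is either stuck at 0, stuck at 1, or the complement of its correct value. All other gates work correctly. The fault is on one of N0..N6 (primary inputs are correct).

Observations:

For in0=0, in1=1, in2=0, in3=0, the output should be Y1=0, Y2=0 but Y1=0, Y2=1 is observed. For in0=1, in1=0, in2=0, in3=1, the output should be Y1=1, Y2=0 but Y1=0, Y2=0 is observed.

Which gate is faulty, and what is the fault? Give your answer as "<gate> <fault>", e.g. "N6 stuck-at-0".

N1 inverted output

Fault-free values for test 1 (in0=0, in1=1, in2=0, in3=0): N0=1, N1=1, N2=0, N3=0, N4=1, N5=0, N6=0, giving Y1=0, Y2=0. Observed Y1=0, Y2=1.
Test 1: faults giving observed Y1=0, Y2=1 are {N0 stuck-at-0, N0 inverted output, N1 stuck-at-0, N1 inverted output, N2 stuck-at-1, N2 inverted output, N3 stuck-at-1, N3 inverted output, N4 stuck-at-0, N4 inverted output, N6 stuck-at-1, N6 inverted output}.
Test 2 (in0=1, in1=0, in2=0, in3=1): fault-free N0=0, N1=0, N2=0, N3=0, N4=1, N5=1, N6=0 → Y1=1, Y2=0; observed Y1=0, Y2=0. Eliminates N0 stuck-at-0, N0 inverted output, N1 stuck-at-0, N2 stuck-at-1, N2 inverted output, N3 stuck-at-1, N3 inverted output, N4 stuck-at-0, N4 inverted output, N6 stuck-at-1, N6 inverted output.
Only N1 inverted output is consistent with every test.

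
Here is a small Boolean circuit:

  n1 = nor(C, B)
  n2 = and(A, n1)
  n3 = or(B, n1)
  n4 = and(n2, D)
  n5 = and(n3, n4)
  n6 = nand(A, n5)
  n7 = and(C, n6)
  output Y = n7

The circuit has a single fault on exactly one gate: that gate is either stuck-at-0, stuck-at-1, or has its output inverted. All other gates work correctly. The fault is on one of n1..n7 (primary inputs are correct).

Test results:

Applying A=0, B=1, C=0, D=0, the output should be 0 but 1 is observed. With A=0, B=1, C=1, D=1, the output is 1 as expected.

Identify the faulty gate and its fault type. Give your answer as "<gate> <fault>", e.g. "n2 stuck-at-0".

n7 stuck-at-1

Fault-free values for test 1 (A=0, B=1, C=0, D=0): n1=0, n2=0, n3=1, n4=0, n5=0, n6=1, n7=0, giving Y=0. Observed 1.
Test 1: faults giving observed 1 are {n7 stuck-at-1, n7 inverted output}.
Test 2 (A=0, B=1, C=1, D=1): fault-free n1=0, n2=0, n3=1, n4=0, n5=0, n6=1, n7=1 → 1; observed 1. Eliminates n7 inverted output.
Only n7 stuck-at-1 is consistent with every test.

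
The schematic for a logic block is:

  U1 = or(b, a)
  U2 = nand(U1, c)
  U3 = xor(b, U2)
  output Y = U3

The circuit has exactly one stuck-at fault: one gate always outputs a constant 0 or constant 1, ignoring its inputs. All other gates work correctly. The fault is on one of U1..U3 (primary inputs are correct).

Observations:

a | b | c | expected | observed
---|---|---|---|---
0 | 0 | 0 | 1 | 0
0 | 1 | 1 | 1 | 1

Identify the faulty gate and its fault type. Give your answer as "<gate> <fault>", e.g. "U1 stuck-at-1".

U2 stuck-at-0

Fault-free values for test 1 (a=0, b=0, c=0): U1=0, U2=1, U3=1, giving Y=1. Observed 0.
Test 1: faults giving observed 0 are {U2 stuck-at-0, U3 stuck-at-0}.
Test 2 (a=0, b=1, c=1): fault-free U1=1, U2=0, U3=1 → 1; observed 1. Eliminates U3 stuck-at-0.
Only U2 stuck-at-0 is consistent with every test.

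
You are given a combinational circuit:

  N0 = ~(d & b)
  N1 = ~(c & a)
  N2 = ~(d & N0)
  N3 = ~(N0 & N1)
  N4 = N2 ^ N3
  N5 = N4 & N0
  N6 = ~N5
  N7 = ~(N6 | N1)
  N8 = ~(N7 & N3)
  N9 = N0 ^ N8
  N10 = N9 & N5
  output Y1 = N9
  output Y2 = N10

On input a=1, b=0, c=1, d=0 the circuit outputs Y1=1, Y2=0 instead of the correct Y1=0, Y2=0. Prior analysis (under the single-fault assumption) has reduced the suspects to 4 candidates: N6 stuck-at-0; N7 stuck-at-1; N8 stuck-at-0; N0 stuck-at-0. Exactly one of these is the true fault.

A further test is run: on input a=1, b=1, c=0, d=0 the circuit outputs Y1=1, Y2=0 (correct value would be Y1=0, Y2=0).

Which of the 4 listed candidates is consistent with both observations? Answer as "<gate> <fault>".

N0 stuck-at-0

Evaluate each candidate on input a=1, b=1, c=0, d=0:
  N6 stuck-at-0: N0=1, N1=1, N2=1, N3=0, N4=1, N5=1, N6=0 [stuck-at-0], N7=0, N8=1, N9=0, N10=0 → Y1=0, Y2=0 — eliminated
  N7 stuck-at-1: N0=1, N1=1, N2=1, N3=0, N4=1, N5=1, N6=0, N7=1 [stuck-at-1], N8=1, N9=0, N10=0 → Y1=0, Y2=0 — eliminated
  N8 stuck-at-0: N0=1, N1=1, N2=1, N3=0, N4=1, N5=1, N6=0, N7=0, N8=0 [stuck-at-0], N9=1, N10=1 → Y1=1, Y2=1 — eliminated
  N0 stuck-at-0: N0=0 [stuck-at-0], N1=1, N2=1, N3=1, N4=0, N5=0, N6=1, N7=0, N8=1, N9=1, N10=0 → Y1=1, Y2=0 — matches
Only N0 stuck-at-0 reproduces the observed Y1=1, Y2=0.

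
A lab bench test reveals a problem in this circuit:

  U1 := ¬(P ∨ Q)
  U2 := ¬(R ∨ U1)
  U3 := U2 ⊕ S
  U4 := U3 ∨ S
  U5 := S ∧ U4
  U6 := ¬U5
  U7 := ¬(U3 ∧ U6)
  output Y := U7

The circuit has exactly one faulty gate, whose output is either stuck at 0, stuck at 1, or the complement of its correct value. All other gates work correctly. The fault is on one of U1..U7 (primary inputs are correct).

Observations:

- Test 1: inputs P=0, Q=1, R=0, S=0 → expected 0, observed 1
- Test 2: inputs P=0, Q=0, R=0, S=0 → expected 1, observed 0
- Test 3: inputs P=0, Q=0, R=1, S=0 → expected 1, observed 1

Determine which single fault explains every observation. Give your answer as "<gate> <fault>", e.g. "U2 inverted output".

Fault-free values for test 1 (P=0, Q=1, R=0, S=0): U1=0, U2=1, U3=1, U4=1, U5=0, U6=1, U7=0, giving Y=0. Observed 1.
Test 1: faults giving observed 1 are {U1 stuck-at-1, U1 inverted output, U2 stuck-at-0, U2 inverted output, U3 stuck-at-0, U3 inverted output, U5 stuck-at-1, U5 inverted output, U6 stuck-at-0, U6 inverted output, U7 stuck-at-1, U7 inverted output}.
Test 2 (P=0, Q=0, R=0, S=0): fault-free U1=1, U2=0, U3=0, U4=0, U5=0, U6=1, U7=1 → 1; observed 0. Eliminates U1 stuck-at-1, U2 stuck-at-0, U3 stuck-at-0, U5 stuck-at-1, U5 inverted output, U6 stuck-at-0, U6 inverted output, U7 stuck-at-1.
Test 3 (P=0, Q=0, R=1, S=0): fault-free U1=1, U2=0, U3=0, U4=0, U5=0, U6=1, U7=1 → 1; observed 1. Eliminates U2 inverted output, U3 inverted output, U7 inverted output.
Only U1 inverted output is consistent with every test.

U1 inverted output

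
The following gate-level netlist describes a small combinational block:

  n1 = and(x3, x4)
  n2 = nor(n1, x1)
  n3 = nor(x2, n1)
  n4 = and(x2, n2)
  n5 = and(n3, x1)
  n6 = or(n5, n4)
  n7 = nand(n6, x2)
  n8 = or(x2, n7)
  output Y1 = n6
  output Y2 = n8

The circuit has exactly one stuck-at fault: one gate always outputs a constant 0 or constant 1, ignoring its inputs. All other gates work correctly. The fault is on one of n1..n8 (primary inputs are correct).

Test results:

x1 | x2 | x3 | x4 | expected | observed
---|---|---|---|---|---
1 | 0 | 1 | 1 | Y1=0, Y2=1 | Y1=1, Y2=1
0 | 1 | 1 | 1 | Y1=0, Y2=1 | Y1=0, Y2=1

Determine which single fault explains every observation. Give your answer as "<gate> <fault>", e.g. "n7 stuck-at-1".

n3 stuck-at-1

Fault-free values for test 1 (x1=1, x2=0, x3=1, x4=1): n1=1, n2=0, n3=0, n4=0, n5=0, n6=0, n7=1, n8=1, giving Y1=0, Y2=1. Observed Y1=1, Y2=1.
Test 1: faults giving observed Y1=1, Y2=1 are {n1 stuck-at-0, n3 stuck-at-1, n4 stuck-at-1, n5 stuck-at-1, n6 stuck-at-1}.
Test 2 (x1=0, x2=1, x3=1, x4=1): fault-free n1=1, n2=0, n3=0, n4=0, n5=0, n6=0, n7=1, n8=1 → Y1=0, Y2=1; observed Y1=0, Y2=1. Eliminates n1 stuck-at-0, n4 stuck-at-1, n5 stuck-at-1, n6 stuck-at-1.
Only n3 stuck-at-1 is consistent with every test.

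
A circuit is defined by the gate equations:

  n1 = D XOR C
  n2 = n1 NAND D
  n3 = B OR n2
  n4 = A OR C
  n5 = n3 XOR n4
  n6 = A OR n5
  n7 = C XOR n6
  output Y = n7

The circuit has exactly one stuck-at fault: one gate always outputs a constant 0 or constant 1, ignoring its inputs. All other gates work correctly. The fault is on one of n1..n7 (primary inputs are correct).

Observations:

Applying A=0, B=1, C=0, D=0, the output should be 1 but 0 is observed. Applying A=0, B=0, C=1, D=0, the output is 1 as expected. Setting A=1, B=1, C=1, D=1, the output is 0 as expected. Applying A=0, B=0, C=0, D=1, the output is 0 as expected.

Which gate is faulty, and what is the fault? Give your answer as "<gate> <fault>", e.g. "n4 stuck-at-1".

Fault-free values for test 1 (A=0, B=1, C=0, D=0): n1=0, n2=1, n3=1, n4=0, n5=1, n6=1, n7=1, giving Y=1. Observed 0.
Test 1: faults giving observed 0 are {n3 stuck-at-0, n4 stuck-at-1, n5 stuck-at-0, n6 stuck-at-0, n7 stuck-at-0}.
Test 2 (A=0, B=0, C=1, D=0): fault-free n1=1, n2=1, n3=1, n4=1, n5=0, n6=0, n7=1 → 1; observed 1. Eliminates n3 stuck-at-0, n7 stuck-at-0.
Test 3 (A=1, B=1, C=1, D=1): fault-free n1=0, n2=1, n3=1, n4=1, n5=0, n6=1, n7=0 → 0; observed 0. Eliminates n6 stuck-at-0.
Test 4 (A=0, B=0, C=0, D=1): fault-free n1=1, n2=0, n3=0, n4=0, n5=0, n6=0, n7=0 → 0; observed 0. Eliminates n4 stuck-at-1.
Only n5 stuck-at-0 is consistent with every test.

n5 stuck-at-0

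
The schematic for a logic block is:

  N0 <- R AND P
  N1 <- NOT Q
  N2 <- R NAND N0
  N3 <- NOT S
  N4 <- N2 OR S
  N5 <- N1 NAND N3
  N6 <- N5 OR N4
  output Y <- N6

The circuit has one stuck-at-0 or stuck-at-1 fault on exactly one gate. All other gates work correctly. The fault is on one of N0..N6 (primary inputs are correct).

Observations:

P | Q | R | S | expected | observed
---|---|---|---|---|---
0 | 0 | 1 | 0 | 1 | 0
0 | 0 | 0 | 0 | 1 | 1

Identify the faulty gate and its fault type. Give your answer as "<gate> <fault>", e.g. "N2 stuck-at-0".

Fault-free values for test 1 (P=0, Q=0, R=1, S=0): N0=0, N1=1, N2=1, N3=1, N4=1, N5=0, N6=1, giving Y=1. Observed 0.
Test 1: faults giving observed 0 are {N0 stuck-at-1, N2 stuck-at-0, N4 stuck-at-0, N6 stuck-at-0}.
Test 2 (P=0, Q=0, R=0, S=0): fault-free N0=0, N1=1, N2=1, N3=1, N4=1, N5=0, N6=1 → 1; observed 1. Eliminates N2 stuck-at-0, N4 stuck-at-0, N6 stuck-at-0.
Only N0 stuck-at-1 is consistent with every test.

N0 stuck-at-1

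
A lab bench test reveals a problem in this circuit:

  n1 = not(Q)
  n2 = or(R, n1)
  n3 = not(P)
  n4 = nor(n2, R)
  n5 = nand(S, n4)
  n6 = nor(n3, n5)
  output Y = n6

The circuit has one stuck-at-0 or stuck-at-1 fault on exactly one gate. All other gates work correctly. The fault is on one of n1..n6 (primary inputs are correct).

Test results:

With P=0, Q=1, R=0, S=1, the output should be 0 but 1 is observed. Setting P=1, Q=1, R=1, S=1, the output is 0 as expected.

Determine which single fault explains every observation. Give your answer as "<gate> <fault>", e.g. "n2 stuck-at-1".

n3 stuck-at-0

Fault-free values for test 1 (P=0, Q=1, R=0, S=1): n1=0, n2=0, n3=1, n4=1, n5=0, n6=0, giving Y=0. Observed 1.
Test 1: faults giving observed 1 are {n3 stuck-at-0, n6 stuck-at-1}.
Test 2 (P=1, Q=1, R=1, S=1): fault-free n1=0, n2=1, n3=0, n4=0, n5=1, n6=0 → 0; observed 0. Eliminates n6 stuck-at-1.
Only n3 stuck-at-0 is consistent with every test.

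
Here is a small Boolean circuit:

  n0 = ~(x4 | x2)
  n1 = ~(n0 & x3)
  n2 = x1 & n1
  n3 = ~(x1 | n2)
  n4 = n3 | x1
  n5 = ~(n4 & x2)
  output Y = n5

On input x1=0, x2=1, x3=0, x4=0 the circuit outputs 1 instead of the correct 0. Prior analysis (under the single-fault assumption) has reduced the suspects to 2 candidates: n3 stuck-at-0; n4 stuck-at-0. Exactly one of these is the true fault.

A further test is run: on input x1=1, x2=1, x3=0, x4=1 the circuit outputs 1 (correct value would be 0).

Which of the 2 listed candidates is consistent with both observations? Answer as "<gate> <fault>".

Evaluate each candidate on input x1=1, x2=1, x3=0, x4=1:
  n3 stuck-at-0: n0=0, n1=1, n2=1, n3=0 [stuck-at-0], n4=1, n5=0 → 0 — eliminated
  n4 stuck-at-0: n0=0, n1=1, n2=1, n3=0, n4=0 [stuck-at-0], n5=1 → 1 — matches
Only n4 stuck-at-0 reproduces the observed 1.

n4 stuck-at-0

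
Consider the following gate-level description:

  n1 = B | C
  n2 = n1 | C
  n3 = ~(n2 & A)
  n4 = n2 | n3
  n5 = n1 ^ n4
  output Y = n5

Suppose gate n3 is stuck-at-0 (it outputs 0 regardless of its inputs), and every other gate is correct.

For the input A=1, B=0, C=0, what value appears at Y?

0

Propagate with n3 forced: n1=0, n2=0, n3=0 [stuck-at-0], n4=0, n5=0.
So Y = 0. (Without the fault it would be 1.)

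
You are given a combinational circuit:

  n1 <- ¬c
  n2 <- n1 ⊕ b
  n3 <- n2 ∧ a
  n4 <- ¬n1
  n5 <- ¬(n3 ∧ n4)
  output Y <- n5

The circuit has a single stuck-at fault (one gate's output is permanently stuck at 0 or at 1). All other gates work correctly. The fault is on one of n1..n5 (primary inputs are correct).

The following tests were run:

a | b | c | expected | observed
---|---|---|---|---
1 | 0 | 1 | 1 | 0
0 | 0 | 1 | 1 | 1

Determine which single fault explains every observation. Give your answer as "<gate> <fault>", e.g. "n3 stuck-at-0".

n2 stuck-at-1

Fault-free values for test 1 (a=1, b=0, c=1): n1=0, n2=0, n3=0, n4=1, n5=1, giving Y=1. Observed 0.
Test 1: faults giving observed 0 are {n2 stuck-at-1, n3 stuck-at-1, n5 stuck-at-0}.
Test 2 (a=0, b=0, c=1): fault-free n1=0, n2=0, n3=0, n4=1, n5=1 → 1; observed 1. Eliminates n3 stuck-at-1, n5 stuck-at-0.
Only n2 stuck-at-1 is consistent with every test.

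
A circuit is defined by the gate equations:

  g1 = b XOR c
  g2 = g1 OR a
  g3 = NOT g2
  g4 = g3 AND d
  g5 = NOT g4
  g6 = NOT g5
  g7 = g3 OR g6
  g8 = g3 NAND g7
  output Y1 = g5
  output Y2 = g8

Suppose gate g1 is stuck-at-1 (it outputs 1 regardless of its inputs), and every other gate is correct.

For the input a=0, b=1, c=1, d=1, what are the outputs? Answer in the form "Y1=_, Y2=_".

Propagate with g1 forced: g1=1 [stuck-at-1], g2=1, g3=0, g4=0, g5=1, g6=0, g7=0, g8=1.
So the outputs are Y1=1, Y2=1. (Without the fault they would be Y1=0, Y2=0.)

Y1=1, Y2=1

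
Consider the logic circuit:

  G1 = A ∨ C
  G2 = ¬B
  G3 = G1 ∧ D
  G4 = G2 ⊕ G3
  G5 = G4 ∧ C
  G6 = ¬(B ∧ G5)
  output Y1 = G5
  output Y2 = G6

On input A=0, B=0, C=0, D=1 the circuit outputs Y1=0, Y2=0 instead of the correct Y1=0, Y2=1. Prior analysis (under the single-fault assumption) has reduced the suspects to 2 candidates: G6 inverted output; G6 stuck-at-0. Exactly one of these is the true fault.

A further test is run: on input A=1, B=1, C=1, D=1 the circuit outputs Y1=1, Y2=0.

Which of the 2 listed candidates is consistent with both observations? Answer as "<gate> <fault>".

Evaluate each candidate on input A=1, B=1, C=1, D=1:
  G6 inverted output: G1=1, G2=0, G3=1, G4=1, G5=1, G6=1 [inverted output] → Y1=1, Y2=1 — eliminated
  G6 stuck-at-0: G1=1, G2=0, G3=1, G4=1, G5=1, G6=0 [stuck-at-0] → Y1=1, Y2=0 — matches
Only G6 stuck-at-0 reproduces the observed Y1=1, Y2=0.

G6 stuck-at-0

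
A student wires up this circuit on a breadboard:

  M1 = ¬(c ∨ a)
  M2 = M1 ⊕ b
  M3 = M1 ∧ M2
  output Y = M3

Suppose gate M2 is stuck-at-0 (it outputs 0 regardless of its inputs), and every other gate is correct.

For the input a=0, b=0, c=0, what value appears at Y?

0

Propagate with M2 forced: M1=1, M2=0 [stuck-at-0], M3=0.
So Y = 0. (Without the fault it would be 1.)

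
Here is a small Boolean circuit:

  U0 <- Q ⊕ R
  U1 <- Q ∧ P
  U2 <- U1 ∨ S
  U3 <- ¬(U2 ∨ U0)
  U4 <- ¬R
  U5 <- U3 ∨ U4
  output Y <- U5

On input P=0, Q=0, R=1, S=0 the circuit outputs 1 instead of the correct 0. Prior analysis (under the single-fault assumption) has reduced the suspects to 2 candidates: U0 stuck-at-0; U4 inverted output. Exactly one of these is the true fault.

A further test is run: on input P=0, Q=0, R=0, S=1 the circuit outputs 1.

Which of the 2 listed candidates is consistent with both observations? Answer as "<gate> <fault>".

Evaluate each candidate on input P=0, Q=0, R=0, S=1:
  U0 stuck-at-0: U0=0 [stuck-at-0], U1=0, U2=1, U3=0, U4=1, U5=1 → 1 — matches
  U4 inverted output: U0=0, U1=0, U2=1, U3=0, U4=0 [inverted output], U5=0 → 0 — eliminated
Only U0 stuck-at-0 reproduces the observed 1.

U0 stuck-at-0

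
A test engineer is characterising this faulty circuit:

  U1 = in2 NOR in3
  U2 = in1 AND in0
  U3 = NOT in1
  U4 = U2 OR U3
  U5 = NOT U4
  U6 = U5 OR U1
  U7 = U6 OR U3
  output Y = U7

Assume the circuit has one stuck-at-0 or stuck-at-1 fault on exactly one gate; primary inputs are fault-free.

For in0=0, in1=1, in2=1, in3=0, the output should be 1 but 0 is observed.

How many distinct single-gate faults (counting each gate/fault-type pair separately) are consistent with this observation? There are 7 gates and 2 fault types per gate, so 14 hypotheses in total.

Fault-free: U1=0, U2=0, U3=0, U4=0, U5=1, U6=1, U7=1 → 1. Observed 0.
  U1 stuck-at-0: output 1 ✗
  U1 stuck-at-1: output 1 ✗
  U2 stuck-at-0: output 1 ✗
  U2 stuck-at-1: output 0 ✓
  U3 stuck-at-0: output 1 ✗
  U3 stuck-at-1: output 1 ✗
  U4 stuck-at-0: output 1 ✗
  U4 stuck-at-1: output 0 ✓
  U5 stuck-at-0: output 0 ✓
  U5 stuck-at-1: output 1 ✗
  U6 stuck-at-0: output 0 ✓
  U6 stuck-at-1: output 1 ✗
  U7 stuck-at-0: output 0 ✓
  U7 stuck-at-1: output 1 ✗
Consistent faults: {U2 stuck-at-1, U4 stuck-at-1, U5 stuck-at-0, U6 stuck-at-0, U7 stuck-at-0} — 5 in all.

5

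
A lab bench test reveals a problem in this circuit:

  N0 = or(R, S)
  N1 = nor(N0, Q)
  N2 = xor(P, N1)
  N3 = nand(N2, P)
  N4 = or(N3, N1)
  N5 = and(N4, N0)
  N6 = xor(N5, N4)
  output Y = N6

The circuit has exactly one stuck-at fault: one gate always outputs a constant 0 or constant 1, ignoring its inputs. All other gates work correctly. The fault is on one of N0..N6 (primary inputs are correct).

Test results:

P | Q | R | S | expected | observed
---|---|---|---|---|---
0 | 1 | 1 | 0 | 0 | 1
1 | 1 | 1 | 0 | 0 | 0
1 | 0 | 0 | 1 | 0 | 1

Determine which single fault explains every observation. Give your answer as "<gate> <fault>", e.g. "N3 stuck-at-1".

N0 stuck-at-0

Fault-free values for test 1 (P=0, Q=1, R=1, S=0): N0=1, N1=0, N2=0, N3=1, N4=1, N5=1, N6=0, giving Y=0. Observed 1.
Test 1: faults giving observed 1 are {N0 stuck-at-0, N5 stuck-at-0, N6 stuck-at-1}.
Test 2 (P=1, Q=1, R=1, S=0): fault-free N0=1, N1=0, N2=1, N3=0, N4=0, N5=0, N6=0 → 0; observed 0. Eliminates N6 stuck-at-1.
Test 3 (P=1, Q=0, R=0, S=1): fault-free N0=1, N1=0, N2=1, N3=0, N4=0, N5=0, N6=0 → 0; observed 1. Eliminates N5 stuck-at-0.
Only N0 stuck-at-0 is consistent with every test.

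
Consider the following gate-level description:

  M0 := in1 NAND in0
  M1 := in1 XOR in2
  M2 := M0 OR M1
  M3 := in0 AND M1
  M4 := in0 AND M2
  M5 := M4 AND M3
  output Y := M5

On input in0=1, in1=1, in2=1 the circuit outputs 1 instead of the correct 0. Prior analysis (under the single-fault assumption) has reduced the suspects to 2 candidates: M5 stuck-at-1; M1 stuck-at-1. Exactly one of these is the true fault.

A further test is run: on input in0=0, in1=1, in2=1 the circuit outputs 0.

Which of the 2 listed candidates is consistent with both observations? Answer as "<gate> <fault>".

Evaluate each candidate on input in0=0, in1=1, in2=1:
  M5 stuck-at-1: M0=1, M1=0, M2=1, M3=0, M4=0, M5=1 [stuck-at-1] → 1 — eliminated
  M1 stuck-at-1: M0=1, M1=1 [stuck-at-1], M2=1, M3=0, M4=0, M5=0 → 0 — matches
Only M1 stuck-at-1 reproduces the observed 0.

M1 stuck-at-1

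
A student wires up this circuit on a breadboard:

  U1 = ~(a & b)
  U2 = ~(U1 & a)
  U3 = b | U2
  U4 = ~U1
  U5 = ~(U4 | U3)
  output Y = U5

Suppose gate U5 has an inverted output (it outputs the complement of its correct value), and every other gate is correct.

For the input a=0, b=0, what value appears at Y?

Propagate with U5 forced: U1=1, U2=1, U3=1, U4=0, U5=1 [inverted output].
So Y = 1. (Without the fault it would be 0.)

1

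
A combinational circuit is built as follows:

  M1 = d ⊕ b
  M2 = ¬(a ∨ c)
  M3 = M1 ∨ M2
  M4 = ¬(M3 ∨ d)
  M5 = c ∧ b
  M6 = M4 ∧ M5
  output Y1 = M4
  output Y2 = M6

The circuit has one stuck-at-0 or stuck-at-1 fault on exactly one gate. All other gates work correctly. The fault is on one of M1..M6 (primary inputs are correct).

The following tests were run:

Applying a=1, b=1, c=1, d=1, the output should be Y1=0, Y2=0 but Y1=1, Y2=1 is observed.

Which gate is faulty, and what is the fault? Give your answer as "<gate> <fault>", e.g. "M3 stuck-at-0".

M4 stuck-at-1

Fault-free values for test 1 (a=1, b=1, c=1, d=1): M1=0, M2=0, M3=0, M4=0, M5=1, M6=0, giving Y1=0, Y2=0. Observed Y1=1, Y2=1.
Test 1: faults giving observed Y1=1, Y2=1 are {M4 stuck-at-1}.
Only M4 stuck-at-1 is consistent with every test.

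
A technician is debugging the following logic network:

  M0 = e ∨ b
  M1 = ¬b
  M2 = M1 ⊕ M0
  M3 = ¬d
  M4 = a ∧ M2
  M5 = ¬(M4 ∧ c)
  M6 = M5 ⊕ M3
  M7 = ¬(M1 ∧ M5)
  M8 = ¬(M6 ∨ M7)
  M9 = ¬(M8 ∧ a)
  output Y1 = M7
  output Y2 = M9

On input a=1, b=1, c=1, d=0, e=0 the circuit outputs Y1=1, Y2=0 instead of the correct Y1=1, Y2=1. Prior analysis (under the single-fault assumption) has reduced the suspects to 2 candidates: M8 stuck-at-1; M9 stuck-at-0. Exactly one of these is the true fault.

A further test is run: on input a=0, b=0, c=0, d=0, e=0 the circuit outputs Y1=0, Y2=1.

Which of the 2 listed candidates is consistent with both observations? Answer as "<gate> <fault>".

M8 stuck-at-1

Evaluate each candidate on input a=0, b=0, c=0, d=0, e=0:
  M8 stuck-at-1: M0=0, M1=1, M2=1, M3=1, M4=0, M5=1, M6=0, M7=0, M8=1 [stuck-at-1], M9=1 → Y1=0, Y2=1 — matches
  M9 stuck-at-0: M0=0, M1=1, M2=1, M3=1, M4=0, M5=1, M6=0, M7=0, M8=1, M9=0 [stuck-at-0] → Y1=0, Y2=0 — eliminated
Only M8 stuck-at-1 reproduces the observed Y1=0, Y2=1.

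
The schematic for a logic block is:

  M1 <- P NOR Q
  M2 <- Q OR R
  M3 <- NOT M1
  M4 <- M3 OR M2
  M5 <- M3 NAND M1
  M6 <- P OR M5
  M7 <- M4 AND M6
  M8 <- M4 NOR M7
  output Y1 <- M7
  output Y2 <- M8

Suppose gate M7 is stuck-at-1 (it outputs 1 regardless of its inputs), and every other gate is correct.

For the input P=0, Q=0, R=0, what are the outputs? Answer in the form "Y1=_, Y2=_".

Propagate with M7 forced: M1=1, M2=0, M3=0, M4=0, M5=1, M6=1, M7=1 [stuck-at-1], M8=0.
So the outputs are Y1=1, Y2=0. (Without the fault they would be Y1=0, Y2=1.)

Y1=1, Y2=0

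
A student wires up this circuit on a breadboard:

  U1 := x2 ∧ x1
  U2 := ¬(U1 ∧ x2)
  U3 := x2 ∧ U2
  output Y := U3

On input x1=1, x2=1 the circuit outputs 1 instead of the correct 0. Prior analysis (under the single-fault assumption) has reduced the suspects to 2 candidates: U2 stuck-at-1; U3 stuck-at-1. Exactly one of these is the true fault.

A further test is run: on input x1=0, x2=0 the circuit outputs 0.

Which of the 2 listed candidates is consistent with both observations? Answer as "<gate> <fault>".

U2 stuck-at-1

Evaluate each candidate on input x1=0, x2=0:
  U2 stuck-at-1: U1=0, U2=1 [stuck-at-1], U3=0 → 0 — matches
  U3 stuck-at-1: U1=0, U2=1, U3=1 [stuck-at-1] → 1 — eliminated
Only U2 stuck-at-1 reproduces the observed 0.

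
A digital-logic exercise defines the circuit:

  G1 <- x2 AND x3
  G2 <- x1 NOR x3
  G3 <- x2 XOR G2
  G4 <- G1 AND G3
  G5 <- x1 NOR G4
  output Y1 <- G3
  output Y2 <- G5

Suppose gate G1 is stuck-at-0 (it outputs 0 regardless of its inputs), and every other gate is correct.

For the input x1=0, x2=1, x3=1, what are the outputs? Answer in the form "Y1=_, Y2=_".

Propagate with G1 forced: G1=0 [stuck-at-0], G2=0, G3=1, G4=0, G5=1.
So the outputs are Y1=1, Y2=1. (Without the fault they would be Y1=1, Y2=0.)

Y1=1, Y2=1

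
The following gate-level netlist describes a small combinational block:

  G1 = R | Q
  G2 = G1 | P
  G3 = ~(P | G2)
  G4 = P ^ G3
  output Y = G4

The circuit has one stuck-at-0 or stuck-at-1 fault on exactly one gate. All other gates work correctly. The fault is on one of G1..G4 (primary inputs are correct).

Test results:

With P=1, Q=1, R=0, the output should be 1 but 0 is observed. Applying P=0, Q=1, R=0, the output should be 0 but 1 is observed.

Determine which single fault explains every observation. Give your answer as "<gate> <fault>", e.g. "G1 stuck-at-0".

Fault-free values for test 1 (P=1, Q=1, R=0): G1=1, G2=1, G3=0, G4=1, giving Y=1. Observed 0.
Test 1: faults giving observed 0 are {G3 stuck-at-1, G4 stuck-at-0}.
Test 2 (P=0, Q=1, R=0): fault-free G1=1, G2=1, G3=0, G4=0 → 0; observed 1. Eliminates G4 stuck-at-0.
Only G3 stuck-at-1 is consistent with every test.

G3 stuck-at-1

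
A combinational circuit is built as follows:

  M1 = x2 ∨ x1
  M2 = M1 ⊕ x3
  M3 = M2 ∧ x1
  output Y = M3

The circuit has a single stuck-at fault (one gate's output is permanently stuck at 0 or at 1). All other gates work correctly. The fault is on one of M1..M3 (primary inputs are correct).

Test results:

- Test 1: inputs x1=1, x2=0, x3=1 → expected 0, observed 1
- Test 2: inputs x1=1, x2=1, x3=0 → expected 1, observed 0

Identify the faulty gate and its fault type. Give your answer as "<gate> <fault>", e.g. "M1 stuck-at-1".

M1 stuck-at-0

Fault-free values for test 1 (x1=1, x2=0, x3=1): M1=1, M2=0, M3=0, giving Y=0. Observed 1.
Test 1: faults giving observed 1 are {M1 stuck-at-0, M2 stuck-at-1, M3 stuck-at-1}.
Test 2 (x1=1, x2=1, x3=0): fault-free M1=1, M2=1, M3=1 → 1; observed 0. Eliminates M2 stuck-at-1, M3 stuck-at-1.
Only M1 stuck-at-0 is consistent with every test.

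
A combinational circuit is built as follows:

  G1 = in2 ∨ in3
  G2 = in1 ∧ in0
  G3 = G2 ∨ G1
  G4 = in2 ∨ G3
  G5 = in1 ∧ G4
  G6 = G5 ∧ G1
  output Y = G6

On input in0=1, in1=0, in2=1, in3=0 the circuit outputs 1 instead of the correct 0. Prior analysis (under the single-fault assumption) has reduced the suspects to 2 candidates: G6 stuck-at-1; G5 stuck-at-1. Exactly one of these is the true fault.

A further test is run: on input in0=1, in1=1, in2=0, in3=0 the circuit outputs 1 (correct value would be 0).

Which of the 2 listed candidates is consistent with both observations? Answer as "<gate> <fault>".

Evaluate each candidate on input in0=1, in1=1, in2=0, in3=0:
  G6 stuck-at-1: G1=0, G2=1, G3=1, G4=1, G5=1, G6=1 [stuck-at-1] → 1 — matches
  G5 stuck-at-1: G1=0, G2=1, G3=1, G4=1, G5=1 [stuck-at-1], G6=0 → 0 — eliminated
Only G6 stuck-at-1 reproduces the observed 1.

G6 stuck-at-1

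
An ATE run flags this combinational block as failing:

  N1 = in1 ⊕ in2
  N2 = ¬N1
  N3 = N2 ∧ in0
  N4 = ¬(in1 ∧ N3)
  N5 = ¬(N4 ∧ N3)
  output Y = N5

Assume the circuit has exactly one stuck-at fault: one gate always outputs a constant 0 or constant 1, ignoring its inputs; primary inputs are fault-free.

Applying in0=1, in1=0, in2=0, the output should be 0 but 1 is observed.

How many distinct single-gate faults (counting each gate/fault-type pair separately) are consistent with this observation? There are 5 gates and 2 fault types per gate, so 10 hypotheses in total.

5

Fault-free: N1=0, N2=1, N3=1, N4=1, N5=0 → 0. Observed 1.
  N1 stuck-at-0: output 0 ✗
  N1 stuck-at-1: output 1 ✓
  N2 stuck-at-0: output 1 ✓
  N2 stuck-at-1: output 0 ✗
  N3 stuck-at-0: output 1 ✓
  N3 stuck-at-1: output 0 ✗
  N4 stuck-at-0: output 1 ✓
  N4 stuck-at-1: output 0 ✗
  N5 stuck-at-0: output 0 ✗
  N5 stuck-at-1: output 1 ✓
Consistent faults: {N1 stuck-at-1, N2 stuck-at-0, N3 stuck-at-0, N4 stuck-at-0, N5 stuck-at-1} — 5 in all.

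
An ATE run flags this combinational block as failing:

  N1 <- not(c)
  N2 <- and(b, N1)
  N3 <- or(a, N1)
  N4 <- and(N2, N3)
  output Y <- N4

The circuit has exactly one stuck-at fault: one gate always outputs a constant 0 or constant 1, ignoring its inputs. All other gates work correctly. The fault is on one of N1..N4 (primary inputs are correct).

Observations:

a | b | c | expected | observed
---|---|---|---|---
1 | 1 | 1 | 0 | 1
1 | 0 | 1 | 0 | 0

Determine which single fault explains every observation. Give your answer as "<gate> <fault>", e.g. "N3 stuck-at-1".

N1 stuck-at-1

Fault-free values for test 1 (a=1, b=1, c=1): N1=0, N2=0, N3=1, N4=0, giving Y=0. Observed 1.
Test 1: faults giving observed 1 are {N1 stuck-at-1, N2 stuck-at-1, N4 stuck-at-1}.
Test 2 (a=1, b=0, c=1): fault-free N1=0, N2=0, N3=1, N4=0 → 0; observed 0. Eliminates N2 stuck-at-1, N4 stuck-at-1.
Only N1 stuck-at-1 is consistent with every test.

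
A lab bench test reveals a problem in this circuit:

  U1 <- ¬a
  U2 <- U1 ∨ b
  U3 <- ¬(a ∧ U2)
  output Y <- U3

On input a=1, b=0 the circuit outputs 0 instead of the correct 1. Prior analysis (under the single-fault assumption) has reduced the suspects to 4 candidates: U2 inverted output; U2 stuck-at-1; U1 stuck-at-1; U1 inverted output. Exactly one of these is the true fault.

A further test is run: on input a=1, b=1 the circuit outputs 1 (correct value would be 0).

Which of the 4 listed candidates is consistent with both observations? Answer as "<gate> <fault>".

Evaluate each candidate on input a=1, b=1:
  U2 inverted output: U1=0, U2=0 [inverted output], U3=1 → 1 — matches
  U2 stuck-at-1: U1=0, U2=1 [stuck-at-1], U3=0 → 0 — eliminated
  U1 stuck-at-1: U1=1 [stuck-at-1], U2=1, U3=0 → 0 — eliminated
  U1 inverted output: U1=1 [inverted output], U2=1, U3=0 → 0 — eliminated
Only U2 inverted output reproduces the observed 1.

U2 inverted output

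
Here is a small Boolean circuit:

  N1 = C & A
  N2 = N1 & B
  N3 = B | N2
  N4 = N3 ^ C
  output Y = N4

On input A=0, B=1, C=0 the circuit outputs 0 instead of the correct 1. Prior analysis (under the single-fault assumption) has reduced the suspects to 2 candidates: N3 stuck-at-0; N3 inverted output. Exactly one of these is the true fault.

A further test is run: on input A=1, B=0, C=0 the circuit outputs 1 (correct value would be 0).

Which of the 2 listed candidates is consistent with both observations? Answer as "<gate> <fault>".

N3 inverted output

Evaluate each candidate on input A=1, B=0, C=0:
  N3 stuck-at-0: N1=0, N2=0, N3=0 [stuck-at-0], N4=0 → 0 — eliminated
  N3 inverted output: N1=0, N2=0, N3=1 [inverted output], N4=1 → 1 — matches
Only N3 inverted output reproduces the observed 1.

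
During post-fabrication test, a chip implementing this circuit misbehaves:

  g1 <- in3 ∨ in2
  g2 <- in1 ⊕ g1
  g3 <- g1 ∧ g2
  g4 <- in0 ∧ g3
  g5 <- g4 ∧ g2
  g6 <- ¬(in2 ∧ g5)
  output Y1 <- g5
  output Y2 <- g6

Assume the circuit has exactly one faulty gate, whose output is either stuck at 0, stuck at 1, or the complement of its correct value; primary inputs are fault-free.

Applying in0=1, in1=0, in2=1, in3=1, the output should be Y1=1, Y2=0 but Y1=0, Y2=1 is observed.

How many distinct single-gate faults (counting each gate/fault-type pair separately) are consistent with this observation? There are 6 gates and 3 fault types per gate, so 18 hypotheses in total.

10

Fault-free: g1=1, g2=1, g3=1, g4=1, g5=1, g6=0 → Y1=1, Y2=0. Observed Y1=0, Y2=1.
  g1: stuck-at-0, inverted output ✓; others ✗
  g2: stuck-at-0, inverted output ✓; others ✗
  g3: stuck-at-0, inverted output ✓; others ✗
  g4: stuck-at-0, inverted output ✓; others ✗
  g5: stuck-at-0, inverted output ✓; others ✗
  g6: none of the 3 fault types match ✗
Consistent faults: {g1 stuck-at-0, g1 inverted output, g2 stuck-at-0, g2 inverted output, g3 stuck-at-0, g3 inverted output, g4 stuck-at-0, g4 inverted output, g5 stuck-at-0, g5 inverted output} — 10 in all.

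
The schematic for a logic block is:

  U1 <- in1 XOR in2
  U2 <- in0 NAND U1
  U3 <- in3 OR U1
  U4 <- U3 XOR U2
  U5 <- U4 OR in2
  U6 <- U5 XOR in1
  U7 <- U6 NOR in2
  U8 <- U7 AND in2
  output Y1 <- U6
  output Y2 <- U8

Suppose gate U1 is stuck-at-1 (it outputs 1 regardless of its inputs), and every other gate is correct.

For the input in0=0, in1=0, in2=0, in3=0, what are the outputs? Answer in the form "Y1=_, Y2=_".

Propagate with U1 forced: U1=1 [stuck-at-1], U2=1, U3=1, U4=0, U5=0, U6=0, U7=1, U8=0.
So the outputs are Y1=0, Y2=0. (Without the fault they would be Y1=1, Y2=0.)

Y1=0, Y2=0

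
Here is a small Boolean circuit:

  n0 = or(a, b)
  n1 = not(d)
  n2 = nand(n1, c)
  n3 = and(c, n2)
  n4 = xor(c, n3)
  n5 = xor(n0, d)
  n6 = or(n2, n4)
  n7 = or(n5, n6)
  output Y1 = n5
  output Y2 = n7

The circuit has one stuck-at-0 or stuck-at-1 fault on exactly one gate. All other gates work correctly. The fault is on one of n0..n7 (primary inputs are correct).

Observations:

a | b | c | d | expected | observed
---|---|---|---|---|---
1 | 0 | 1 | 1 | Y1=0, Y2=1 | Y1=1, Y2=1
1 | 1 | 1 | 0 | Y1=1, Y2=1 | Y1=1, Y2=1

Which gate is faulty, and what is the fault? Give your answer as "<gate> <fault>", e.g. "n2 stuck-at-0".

n5 stuck-at-1

Fault-free values for test 1 (a=1, b=0, c=1, d=1): n0=1, n1=0, n2=1, n3=1, n4=0, n5=0, n6=1, n7=1, giving Y1=0, Y2=1. Observed Y1=1, Y2=1.
Test 1: faults giving observed Y1=1, Y2=1 are {n0 stuck-at-0, n5 stuck-at-1}.
Test 2 (a=1, b=1, c=1, d=0): fault-free n0=1, n1=1, n2=0, n3=0, n4=1, n5=1, n6=1, n7=1 → Y1=1, Y2=1; observed Y1=1, Y2=1. Eliminates n0 stuck-at-0.
Only n5 stuck-at-1 is consistent with every test.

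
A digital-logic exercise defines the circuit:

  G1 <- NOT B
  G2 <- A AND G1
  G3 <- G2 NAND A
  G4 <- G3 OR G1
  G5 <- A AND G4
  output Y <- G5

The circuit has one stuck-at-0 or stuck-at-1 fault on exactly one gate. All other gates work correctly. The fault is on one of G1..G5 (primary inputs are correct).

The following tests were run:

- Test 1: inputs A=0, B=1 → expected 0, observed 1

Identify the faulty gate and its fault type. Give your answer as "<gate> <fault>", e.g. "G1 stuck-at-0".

Fault-free values for test 1 (A=0, B=1): G1=0, G2=0, G3=1, G4=1, G5=0, giving Y=0. Observed 1.
Test 1: faults giving observed 1 are {G5 stuck-at-1}.
Only G5 stuck-at-1 is consistent with every test.

G5 stuck-at-1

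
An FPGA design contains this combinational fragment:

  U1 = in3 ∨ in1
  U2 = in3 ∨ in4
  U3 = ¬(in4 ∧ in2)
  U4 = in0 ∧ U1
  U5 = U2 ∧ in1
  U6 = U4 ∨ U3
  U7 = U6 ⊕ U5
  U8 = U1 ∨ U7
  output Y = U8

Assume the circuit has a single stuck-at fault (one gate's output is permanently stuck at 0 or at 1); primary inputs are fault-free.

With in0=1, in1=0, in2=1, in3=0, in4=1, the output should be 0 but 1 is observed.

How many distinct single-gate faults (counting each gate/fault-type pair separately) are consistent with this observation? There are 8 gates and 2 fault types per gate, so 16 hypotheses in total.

7

Fault-free: U1=0, U2=1, U3=0, U4=0, U5=0, U6=0, U7=0, U8=0 → 0. Observed 1.
  U1: stuck-at-1 ✓; others ✗
  U2: none of the 2 fault types match ✗
  U3: stuck-at-1 ✓; others ✗
  U4: stuck-at-1 ✓; others ✗
  U5: stuck-at-1 ✓; others ✗
  U6: stuck-at-1 ✓; others ✗
  U7: stuck-at-1 ✓; others ✗
  U8: stuck-at-1 ✓; others ✗
Consistent faults: {U1 stuck-at-1, U3 stuck-at-1, U4 stuck-at-1, U5 stuck-at-1, U6 stuck-at-1, U7 stuck-at-1, U8 stuck-at-1} — 7 in all.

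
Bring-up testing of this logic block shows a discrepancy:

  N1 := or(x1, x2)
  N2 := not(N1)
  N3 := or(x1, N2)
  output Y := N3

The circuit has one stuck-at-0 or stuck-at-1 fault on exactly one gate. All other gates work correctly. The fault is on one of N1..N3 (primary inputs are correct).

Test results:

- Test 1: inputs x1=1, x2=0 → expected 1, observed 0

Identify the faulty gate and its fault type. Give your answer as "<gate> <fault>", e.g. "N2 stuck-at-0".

N3 stuck-at-0

Fault-free values for test 1 (x1=1, x2=0): N1=1, N2=0, N3=1, giving Y=1. Observed 0.
Test 1: faults giving observed 0 are {N3 stuck-at-0}.
Only N3 stuck-at-0 is consistent with every test.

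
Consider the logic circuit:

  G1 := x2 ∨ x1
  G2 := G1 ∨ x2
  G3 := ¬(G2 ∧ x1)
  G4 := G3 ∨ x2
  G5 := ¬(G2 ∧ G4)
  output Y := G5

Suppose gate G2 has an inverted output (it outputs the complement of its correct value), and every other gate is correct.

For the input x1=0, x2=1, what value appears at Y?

1

Propagate with G2 forced: G1=1, G2=0 [inverted output], G3=1, G4=1, G5=1.
So Y = 1. (Without the fault it would be 0.)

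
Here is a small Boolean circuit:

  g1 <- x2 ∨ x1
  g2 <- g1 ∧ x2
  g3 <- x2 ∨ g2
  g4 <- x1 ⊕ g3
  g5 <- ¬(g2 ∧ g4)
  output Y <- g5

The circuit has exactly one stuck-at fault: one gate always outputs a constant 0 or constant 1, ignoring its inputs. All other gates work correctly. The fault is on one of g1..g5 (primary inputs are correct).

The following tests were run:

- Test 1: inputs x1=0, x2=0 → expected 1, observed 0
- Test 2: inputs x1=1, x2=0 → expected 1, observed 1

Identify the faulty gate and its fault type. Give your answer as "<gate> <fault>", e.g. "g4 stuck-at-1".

g2 stuck-at-1

Fault-free values for test 1 (x1=0, x2=0): g1=0, g2=0, g3=0, g4=0, g5=1, giving Y=1. Observed 0.
Test 1: faults giving observed 0 are {g2 stuck-at-1, g5 stuck-at-0}.
Test 2 (x1=1, x2=0): fault-free g1=1, g2=0, g3=0, g4=1, g5=1 → 1; observed 1. Eliminates g5 stuck-at-0.
Only g2 stuck-at-1 is consistent with every test.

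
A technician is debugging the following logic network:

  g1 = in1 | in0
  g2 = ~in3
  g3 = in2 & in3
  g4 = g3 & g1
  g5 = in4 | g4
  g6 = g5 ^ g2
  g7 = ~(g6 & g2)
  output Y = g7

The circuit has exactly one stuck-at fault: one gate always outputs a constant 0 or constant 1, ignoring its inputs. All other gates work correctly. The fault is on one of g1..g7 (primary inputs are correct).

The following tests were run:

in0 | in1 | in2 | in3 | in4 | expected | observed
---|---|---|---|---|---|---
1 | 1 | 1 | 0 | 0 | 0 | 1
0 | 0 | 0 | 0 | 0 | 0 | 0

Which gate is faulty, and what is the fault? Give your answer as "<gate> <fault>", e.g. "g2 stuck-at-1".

Fault-free values for test 1 (in0=1, in1=1, in2=1, in3=0, in4=0): g1=1, g2=1, g3=0, g4=0, g5=0, g6=1, g7=0, giving Y=0. Observed 1.
Test 1: faults giving observed 1 are {g2 stuck-at-0, g3 stuck-at-1, g4 stuck-at-1, g5 stuck-at-1, g6 stuck-at-0, g7 stuck-at-1}.
Test 2 (in0=0, in1=0, in2=0, in3=0, in4=0): fault-free g1=0, g2=1, g3=0, g4=0, g5=0, g6=1, g7=0 → 0; observed 0. Eliminates g2 stuck-at-0, g4 stuck-at-1, g5 stuck-at-1, g6 stuck-at-0, g7 stuck-at-1.
Only g3 stuck-at-1 is consistent with every test.

g3 stuck-at-1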